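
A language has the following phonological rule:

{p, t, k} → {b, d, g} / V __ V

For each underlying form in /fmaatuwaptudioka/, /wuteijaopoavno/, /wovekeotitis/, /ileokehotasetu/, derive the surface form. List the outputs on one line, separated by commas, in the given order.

fmaaduwaptudioga, wudeijaoboavno, wovegeodidis, ileogehodasedu

/fmaatuwaptudioka/: /t/ is a voiceless stop between vowels /a/ and /u/, so it voices to [d]. /k/ is a voiceless stop between vowels /o/ and /a/, so it voices to [g]. → [fmaaduwaptudioga].
/wuteijaopoavno/: /t/ is a voiceless stop between vowels /u/ and /e/, so it voices to [d]. /p/ is a voiceless stop between vowels /o/ and /o/, so it voices to [b]. → [wudeijaoboavno].
/wovekeotitis/: /k/ is a voiceless stop between vowels /e/ and /e/, so it voices to [g]. /t/ is a voiceless stop between vowels /o/ and /i/, so it voices to [d]. /t/ is a voiceless stop between vowels /i/ and /i/, so it voices to [d]. → [wovegeodidis].
/ileokehotasetu/: /k/ is a voiceless stop between vowels /o/ and /e/, so it voices to [g]. /t/ is a voiceless stop between vowels /o/ and /a/, so it voices to [d]. /t/ is a voiceless stop between vowels /e/ and /u/, so it voices to [d]. → [ileogehodasedu].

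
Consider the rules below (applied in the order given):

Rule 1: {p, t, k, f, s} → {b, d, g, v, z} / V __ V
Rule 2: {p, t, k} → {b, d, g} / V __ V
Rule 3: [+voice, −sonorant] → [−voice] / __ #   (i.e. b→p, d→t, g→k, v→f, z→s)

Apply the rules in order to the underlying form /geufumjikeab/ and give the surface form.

geuvumjigeap

Rule 1 (intervocalic voicing): /f/ is a voiceless obstruent between vowels /u/ and /u/, so it voices to [v]. /k/ is a voiceless obstruent between vowels /i/ and /e/, so it voices to [g]. /geufumjikeab/ → geuvumjigeab.
Rule 2 (intervocalic voicing): no segment meets the environment; /geuvumjigeab/ is unchanged.
Rule 3 (final devoicing): /b/ is a voiced obstruent in word-final position, so it devoices to [p]. /geuvumjigeab/ → geuvumjigeap.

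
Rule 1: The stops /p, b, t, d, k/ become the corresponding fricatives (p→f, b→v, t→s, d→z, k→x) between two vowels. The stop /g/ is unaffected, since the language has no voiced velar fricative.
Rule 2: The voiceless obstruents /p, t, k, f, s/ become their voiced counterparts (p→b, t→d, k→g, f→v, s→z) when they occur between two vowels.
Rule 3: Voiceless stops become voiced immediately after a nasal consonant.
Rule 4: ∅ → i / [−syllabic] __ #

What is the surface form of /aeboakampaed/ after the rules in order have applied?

Rule 1 (intervocalic spirantization): /b/ is a stop between vowels /e/ and /o/, so it spirantizes to the fricative [v]. /k/ is a stop between vowels /a/ and /a/, so it spirantizes to the fricative [x]. /aeboakampaed/ → aevoaxampaed.
Rule 2 (intervocalic voicing): no segment meets the environment; /aevoaxampaed/ is unchanged.
Rule 3 (post-nasal voicing): /p/ is a voiceless stop immediately after the nasal /m/, so it voices to [b]. /aevoaxampaed/ → aevoaxambaed.
Rule 4 (final i-epenthesis): the form ends in the consonant /d/, so [i] is inserted word-finally. /aevoaxambaed/ → aevoaxambaedi.

aevoaxambaedi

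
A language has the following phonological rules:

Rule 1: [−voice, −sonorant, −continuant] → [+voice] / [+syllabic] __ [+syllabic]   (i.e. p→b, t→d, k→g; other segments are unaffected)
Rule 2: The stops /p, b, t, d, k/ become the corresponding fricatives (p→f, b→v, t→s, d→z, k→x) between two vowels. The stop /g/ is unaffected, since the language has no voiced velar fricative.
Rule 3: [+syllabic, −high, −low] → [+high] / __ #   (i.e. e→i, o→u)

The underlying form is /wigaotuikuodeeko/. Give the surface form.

Rule 1 (intervocalic voicing): /t/ is a voiceless stop between vowels /o/ and /u/, so it voices to [d]. /k/ is a voiceless stop between vowels /i/ and /u/, so it voices to [g]. /k/ is a voiceless stop between vowels /e/ and /o/, so it voices to [g]. /wigaotuikuodeeko/ → wigaoduiguodeego.
Rule 2 (intervocalic spirantization): /d/ is a stop between vowels /o/ and /u/, so it spirantizes to the fricative [z]. /d/ is a stop between vowels /o/ and /e/, so it spirantizes to the fricative [z]. /wigaoduiguodeego/ → wigaozuiguozeego.
Rule 3 (final vowel raising): /o/ is a mid vowel in word-final position, so it raises to [u]. /wigaozuiguozeego/ → wigaozuiguozeegu.

wigaozuiguozeegu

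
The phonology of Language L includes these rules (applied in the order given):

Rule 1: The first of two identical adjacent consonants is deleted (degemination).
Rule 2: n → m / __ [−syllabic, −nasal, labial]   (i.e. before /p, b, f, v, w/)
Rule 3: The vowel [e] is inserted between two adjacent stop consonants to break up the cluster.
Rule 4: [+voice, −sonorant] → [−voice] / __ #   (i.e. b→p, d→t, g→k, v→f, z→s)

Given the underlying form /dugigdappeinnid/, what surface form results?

dugigedapeinit

Rule 1 (degemination): /pp/ is a geminate; the first /p/ deletes. /nn/ is a geminate; the first /n/ deletes. /dugigdappeinnid/ → dugigdapeinid.
Rule 2 (nasal place assimilation): no segment meets the environment; /dugigdapeinid/ is unchanged.
Rule 3 (stop-cluster e-epenthesis): /g/ and /d/ form a stop–stop cluster, so [e] is inserted between them. /dugigdapeinid/ → dugigedapeinid.
Rule 4 (final devoicing): /d/ is a voiced obstruent in word-final position, so it devoices to [t]. /dugigedapeinid/ → dugigedapeinit.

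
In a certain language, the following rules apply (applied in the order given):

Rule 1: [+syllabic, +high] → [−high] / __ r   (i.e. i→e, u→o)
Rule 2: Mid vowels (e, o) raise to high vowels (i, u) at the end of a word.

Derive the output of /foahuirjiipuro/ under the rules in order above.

Rule 1 (pre-rhotic lowering): /i/ is a high vowel immediately before /r/, so it lowers to [e]. /u/ is a high vowel immediately before /r/, so it lowers to [o]. /foahuirjiipuro/ → foahuerjiiporo.
Rule 2 (final vowel raising): /o/ is a mid vowel in word-final position, so it raises to [u]. /foahuerjiiporo/ → foahuerjiiporu.

foahuerjiiporu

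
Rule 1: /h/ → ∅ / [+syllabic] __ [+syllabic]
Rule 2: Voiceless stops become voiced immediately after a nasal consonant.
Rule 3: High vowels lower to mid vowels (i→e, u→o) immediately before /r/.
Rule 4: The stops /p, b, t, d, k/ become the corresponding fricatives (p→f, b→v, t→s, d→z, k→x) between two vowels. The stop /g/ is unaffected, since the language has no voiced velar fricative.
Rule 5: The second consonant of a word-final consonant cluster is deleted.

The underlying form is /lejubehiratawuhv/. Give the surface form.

Rule 1 (intervocalic h-deletion): /h/ occurs between vowels /e/ and /i/, so it deletes. /lejubehiratawuhv/ → lejubeiratawuhv.
Rule 2 (post-nasal voicing): no segment meets the environment; /lejubeiratawuhv/ is unchanged.
Rule 3 (pre-rhotic lowering): /i/ is a high vowel immediately before /r/, so it lowers to [e]. /lejubeiratawuhv/ → lejubeeratawuhv.
Rule 4 (intervocalic spirantization): /b/ is a stop between vowels /u/ and /e/, so it spirantizes to the fricative [v]. /t/ is a stop between vowels /a/ and /a/, so it spirantizes to the fricative [s]. /lejubeeratawuhv/ → lejuveerasawuhv.
Rule 5 (final cluster simplification): /v/ is the second consonant of a word-final cluster /hv/, so it deletes. /lejuveerasawuhv/ → lejuveerasawuh.

lejuveerasawuh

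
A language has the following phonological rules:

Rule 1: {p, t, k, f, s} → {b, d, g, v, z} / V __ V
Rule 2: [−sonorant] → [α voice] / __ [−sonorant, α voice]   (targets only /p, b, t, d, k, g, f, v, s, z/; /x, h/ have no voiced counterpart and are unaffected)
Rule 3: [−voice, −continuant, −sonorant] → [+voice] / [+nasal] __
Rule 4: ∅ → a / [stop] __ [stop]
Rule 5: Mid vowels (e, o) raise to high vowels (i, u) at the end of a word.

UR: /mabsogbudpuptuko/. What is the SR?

mapsogabutapupatugu

Rule 1 (intervocalic voicing): /k/ is a voiceless obstruent between vowels /u/ and /o/, so it voices to [g]. /mabsogbudpuptuko/ → mabsogbudpuptugo.
Rule 2 (regressive voicing assimilation): /b/ precedes the voiceless obstruent /s/, so it devoices to [p] by assimilation. /d/ precedes the voiceless obstruent /p/, so it devoices to [t] by assimilation. /mabsogbudpuptugo/ → mapsogbutpuptugo.
Rule 3 (post-nasal voicing): no segment meets the environment; /mapsogbutpuptugo/ is unchanged.
Rule 4 (stop-cluster a-epenthesis): /g/ and /b/ form a stop–stop cluster, so [a] is inserted between them. /t/ and /p/ form a stop–stop cluster, so [a] is inserted between them. /p/ and /t/ form a stop–stop cluster, so [a] is inserted between them. /mapsogbutpuptugo/ → mapsogabutapupatugo.
Rule 5 (final vowel raising): /o/ is a mid vowel in word-final position, so it raises to [u]. /mapsogabutapupatugo/ → mapsogabutapupatugu.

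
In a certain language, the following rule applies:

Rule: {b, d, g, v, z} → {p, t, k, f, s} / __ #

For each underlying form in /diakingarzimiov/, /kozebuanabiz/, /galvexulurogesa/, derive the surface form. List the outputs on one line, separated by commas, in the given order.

/diakingarzimiov/: /v/ is a voiced obstruent in word-final position, so it devoices to [f]. → [diakingarzimiof].
/kozebuanabiz/: /z/ is a voiced obstruent in word-final position, so it devoices to [s]. → [kozebuanabis].
/galvexulurogesa/: the rule's environment is not met; surfaces unchanged as [galvexulurogesa].

diakingarzimiof, kozebuanabis, galvexulurogesa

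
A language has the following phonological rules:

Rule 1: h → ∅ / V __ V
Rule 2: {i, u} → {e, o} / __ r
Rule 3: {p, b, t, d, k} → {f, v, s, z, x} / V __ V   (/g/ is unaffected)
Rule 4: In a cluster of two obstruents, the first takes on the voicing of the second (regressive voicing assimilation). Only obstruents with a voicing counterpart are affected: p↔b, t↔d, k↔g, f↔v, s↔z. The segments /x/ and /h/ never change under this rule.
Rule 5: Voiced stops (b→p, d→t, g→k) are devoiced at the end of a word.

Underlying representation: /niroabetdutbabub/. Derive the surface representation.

neroaveddudbavup

Rule 1 (intervocalic h-deletion): no segment meets the environment; /niroabetdutbabub/ is unchanged.
Rule 2 (pre-rhotic lowering): /i/ is a high vowel immediately before /r/, so it lowers to [e]. /niroabetdutbabub/ → neroabetdutbabub.
Rule 3 (intervocalic spirantization): /b/ is a stop between vowels /a/ and /e/, so it spirantizes to the fricative [v]. /b/ is a stop between vowels /a/ and /u/, so it spirantizes to the fricative [v]. /neroabetdutbabub/ → neroavetdutbavub.
Rule 4 (regressive voicing assimilation): /t/ precedes the voiced obstruent /d/, so it voices to [d] by assimilation. /t/ precedes the voiced obstruent /b/, so it voices to [d] by assimilation. /neroavetdutbavub/ → neroaveddudbavub.
Rule 5 (final devoicing): /b/ is a voiced stop in word-final position, so it devoices to [p]. /neroaveddudbavub/ → neroaveddudbavup.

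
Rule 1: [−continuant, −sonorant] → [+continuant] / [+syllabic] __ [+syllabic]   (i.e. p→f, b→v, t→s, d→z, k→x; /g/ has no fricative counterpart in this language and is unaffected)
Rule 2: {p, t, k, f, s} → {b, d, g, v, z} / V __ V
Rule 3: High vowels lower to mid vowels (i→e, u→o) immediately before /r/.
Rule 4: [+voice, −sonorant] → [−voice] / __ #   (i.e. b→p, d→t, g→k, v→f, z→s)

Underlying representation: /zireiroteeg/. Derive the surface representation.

zereerozeek

Rule 1 (intervocalic spirantization): /t/ is a stop between vowels /o/ and /e/, so it spirantizes to the fricative [s]. /zireiroteeg/ → zireiroseeg.
Rule 2 (intervocalic voicing): /s/ is a voiceless obstruent between vowels /o/ and /e/, so it voices to [z]. /zireiroseeg/ → zireirozeeg.
Rule 3 (pre-rhotic lowering): /i/ is a high vowel immediately before /r/, so it lowers to [e]. /i/ is a high vowel immediately before /r/, so it lowers to [e]. /zireirozeeg/ → zereerozeeg.
Rule 4 (final devoicing): /g/ is a voiced obstruent in word-final position, so it devoices to [k]. /zereerozeeg/ → zereerozeek.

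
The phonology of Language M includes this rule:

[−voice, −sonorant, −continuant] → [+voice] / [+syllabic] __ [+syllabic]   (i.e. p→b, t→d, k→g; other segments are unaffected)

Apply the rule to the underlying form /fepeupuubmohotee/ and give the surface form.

/p/ is a voiceless stop between vowels /e/ and /e/, so it voices to [b].
/p/ is a voiceless stop between vowels /u/ and /u/, so it voices to [b].
/t/ is a voiceless stop between vowels /o/ and /e/, so it voices to [d].
Surface form: [febeubuubmohodee].

febeubuubmohodee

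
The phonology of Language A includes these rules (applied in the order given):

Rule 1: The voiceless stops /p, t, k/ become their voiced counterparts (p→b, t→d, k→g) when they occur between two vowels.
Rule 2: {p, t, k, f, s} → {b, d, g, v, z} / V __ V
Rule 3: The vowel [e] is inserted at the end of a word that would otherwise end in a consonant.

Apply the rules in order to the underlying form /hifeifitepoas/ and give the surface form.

hiveivideboase

Rule 1 (intervocalic voicing): /t/ is a voiceless stop between vowels /i/ and /e/, so it voices to [d]. /p/ is a voiceless stop between vowels /e/ and /o/, so it voices to [b]. /hifeifitepoas/ → hifeifideboas.
Rule 2 (intervocalic voicing): /f/ is a voiceless obstruent between vowels /i/ and /e/, so it voices to [v]. /f/ is a voiceless obstruent between vowels /i/ and /i/, so it voices to [v]. /hifeifideboas/ → hiveivideboas.
Rule 3 (final e-epenthesis): the form ends in the consonant /s/, so [e] is inserted word-finally. /hiveivideboas/ → hiveivideboase.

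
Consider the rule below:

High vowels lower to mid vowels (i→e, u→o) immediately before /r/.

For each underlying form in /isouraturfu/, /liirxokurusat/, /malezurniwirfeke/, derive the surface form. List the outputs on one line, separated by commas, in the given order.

/isouraturfu/: /u/ is a high vowel immediately before /r/, so it lowers to [o]. /u/ is a high vowel immediately before /r/, so it lowers to [o]. → [isooratorfu].
/liirxokurusat/: /i/ is a high vowel immediately before /r/, so it lowers to [e]. /u/ is a high vowel immediately before /r/, so it lowers to [o]. → [lierxokorusat].
/malezurniwirfeke/: /u/ is a high vowel immediately before /r/, so it lowers to [o]. /i/ is a high vowel immediately before /r/, so it lowers to [e]. → [malezorniwerfeke].

isooratorfu, lierxokorusat, malezorniwerfeke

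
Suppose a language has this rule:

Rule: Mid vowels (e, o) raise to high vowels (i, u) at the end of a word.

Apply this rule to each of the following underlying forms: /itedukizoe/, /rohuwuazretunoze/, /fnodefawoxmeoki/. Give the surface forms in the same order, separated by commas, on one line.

/itedukizoe/: /e/ is a mid vowel in word-final position, so it raises to [i]. → [itedukizoi].
/rohuwuazretunoze/: /e/ is a mid vowel in word-final position, so it raises to [i]. → [rohuwuazretunozi].
/fnodefawoxmeoki/: the rule's environment is not met; surfaces unchanged as [fnodefawoxmeoki].

itedukizoi, rohuwuazretunozi, fnodefawoxmeoki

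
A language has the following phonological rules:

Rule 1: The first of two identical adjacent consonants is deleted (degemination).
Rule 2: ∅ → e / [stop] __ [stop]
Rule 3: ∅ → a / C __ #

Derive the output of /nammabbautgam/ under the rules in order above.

Rule 1 (degemination): /mm/ is a geminate; the first /m/ deletes. /bb/ is a geminate; the first /b/ deletes. /nammabbautgam/ → namabautgam.
Rule 2 (stop-cluster e-epenthesis): /t/ and /g/ form a stop–stop cluster, so [e] is inserted between them. /namabautgam/ → namabautegam.
Rule 3 (final a-epenthesis): the form ends in the consonant /m/, so [a] is inserted word-finally. /namabautegam/ → namabautegama.

namabautegama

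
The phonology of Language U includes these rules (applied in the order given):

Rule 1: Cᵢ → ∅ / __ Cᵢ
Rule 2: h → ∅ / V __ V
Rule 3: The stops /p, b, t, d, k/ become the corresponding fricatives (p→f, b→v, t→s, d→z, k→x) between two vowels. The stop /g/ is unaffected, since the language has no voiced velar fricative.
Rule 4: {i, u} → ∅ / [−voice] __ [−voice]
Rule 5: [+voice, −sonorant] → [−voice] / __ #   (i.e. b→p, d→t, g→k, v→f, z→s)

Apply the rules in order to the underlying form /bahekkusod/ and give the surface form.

Rule 1 (degemination): /kk/ is a geminate; the first /k/ deletes. /bahekkusod/ → bahekusod.
Rule 2 (intervocalic h-deletion): /h/ occurs between vowels /a/ and /e/, so it deletes. /bahekusod/ → baekusod.
Rule 3 (intervocalic spirantization): /k/ is a stop between vowels /e/ and /u/, so it spirantizes to the fricative [x]. /baekusod/ → baexusod.
Rule 4 (high vowel syncope): /u/ is a high vowel flanked by voiceless consonants /x/ and /s/, so it deletes. /baexusod/ → baexsod.
Rule 5 (final devoicing): /d/ is a voiced obstruent in word-final position, so it devoices to [t]. /baexsod/ → baexsot.

baexsot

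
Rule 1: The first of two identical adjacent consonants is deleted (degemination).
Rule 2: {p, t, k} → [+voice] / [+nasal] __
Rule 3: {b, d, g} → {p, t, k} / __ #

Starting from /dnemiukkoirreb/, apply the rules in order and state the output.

Rule 1 (degemination): /kk/ is a geminate; the first /k/ deletes. /rr/ is a geminate; the first /r/ deletes. /dnemiukkoirreb/ → dnemiukoireb.
Rule 2 (post-nasal voicing): no segment meets the environment; /dnemiukoireb/ is unchanged.
Rule 3 (final devoicing): /b/ is a voiced stop in word-final position, so it devoices to [p]. /dnemiukoireb/ → dnemiukoirep.

dnemiukoirep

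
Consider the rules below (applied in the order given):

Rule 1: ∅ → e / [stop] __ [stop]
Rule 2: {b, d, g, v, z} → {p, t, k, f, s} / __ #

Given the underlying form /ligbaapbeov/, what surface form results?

Rule 1 (stop-cluster e-epenthesis): /g/ and /b/ form a stop–stop cluster, so [e] is inserted between them. /p/ and /b/ form a stop–stop cluster, so [e] is inserted between them. /ligbaapbeov/ → ligebaapebeov.
Rule 2 (final devoicing): /v/ is a voiced obstruent in word-final position, so it devoices to [f]. /ligebaapebeov/ → ligebaapebeof.

ligebaapebeof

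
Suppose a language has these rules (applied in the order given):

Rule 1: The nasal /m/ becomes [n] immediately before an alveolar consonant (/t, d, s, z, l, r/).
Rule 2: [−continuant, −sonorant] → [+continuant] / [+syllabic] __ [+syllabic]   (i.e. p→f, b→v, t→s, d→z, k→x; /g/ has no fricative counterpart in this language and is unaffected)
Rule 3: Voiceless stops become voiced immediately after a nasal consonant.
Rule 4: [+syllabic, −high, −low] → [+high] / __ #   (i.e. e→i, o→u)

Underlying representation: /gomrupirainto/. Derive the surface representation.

gonrufiraindu

Rule 1 (nasal place assimilation): /m/ precedes the alveolar consonant /r/, so it assimilates in place to [n]. /gomrupirainto/ → gonrupirainto.
Rule 2 (intervocalic spirantization): /p/ is a stop between vowels /u/ and /i/, so it spirantizes to the fricative [f]. /gonrupirainto/ → gonrufirainto.
Rule 3 (post-nasal voicing): /t/ is a voiceless stop immediately after the nasal /n/, so it voices to [d]. /gonrufirainto/ → gonrufiraindo.
Rule 4 (final vowel raising): /o/ is a mid vowel in word-final position, so it raises to [u]. /gonrufiraindo/ → gonrufiraindu.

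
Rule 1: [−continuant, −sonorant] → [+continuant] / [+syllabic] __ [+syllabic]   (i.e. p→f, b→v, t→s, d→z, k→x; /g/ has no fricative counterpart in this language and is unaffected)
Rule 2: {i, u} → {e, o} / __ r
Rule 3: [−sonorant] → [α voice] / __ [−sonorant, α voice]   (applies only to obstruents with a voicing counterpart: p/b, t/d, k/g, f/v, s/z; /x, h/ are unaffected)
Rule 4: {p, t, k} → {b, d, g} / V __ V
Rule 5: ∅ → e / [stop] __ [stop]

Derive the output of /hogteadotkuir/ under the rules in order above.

hoketeazotekuer

Rule 1 (intervocalic spirantization): /d/ is a stop between vowels /a/ and /o/, so it spirantizes to the fricative [z]. /hogteadotkuir/ → hogteazotkuir.
Rule 2 (pre-rhotic lowering): /i/ is a high vowel immediately before /r/, so it lowers to [e]. /hogteazotkuir/ → hogteazotkuer.
Rule 3 (regressive voicing assimilation): /g/ precedes the voiceless obstruent /t/, so it devoices to [k] by assimilation. /hogteazotkuer/ → hokteazotkuer.
Rule 4 (intervocalic voicing): no segment meets the environment; /hokteazotkuer/ is unchanged.
Rule 5 (stop-cluster e-epenthesis): /k/ and /t/ form a stop–stop cluster, so [e] is inserted between them. /t/ and /k/ form a stop–stop cluster, so [e] is inserted between them. /hokteazotkuer/ → hoketeazotekuer.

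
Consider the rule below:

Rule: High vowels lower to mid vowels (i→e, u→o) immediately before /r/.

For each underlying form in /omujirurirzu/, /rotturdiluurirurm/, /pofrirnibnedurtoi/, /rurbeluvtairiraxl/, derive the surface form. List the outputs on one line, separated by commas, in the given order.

/omujirurirzu/: /i/ is a high vowel immediately before /r/, so it lowers to [e]. /u/ is a high vowel immediately before /r/, so it lowers to [o]. /i/ is a high vowel immediately before /r/, so it lowers to [e]. → [omujerorerzu].
/rotturdiluurirurm/: /u/ is a high vowel immediately before /r/, so it lowers to [o]. /u/ is a high vowel immediately before /r/, so it lowers to [o]. /i/ is a high vowel immediately before /r/, so it lowers to [e]. /u/ is a high vowel immediately before /r/, so it lowers to [o]. → [rottordiluorerorm].
/pofrirnibnedurtoi/: /i/ is a high vowel immediately before /r/, so it lowers to [e]. /u/ is a high vowel immediately before /r/, so it lowers to [o]. → [pofrernibnedortoi].
/rurbeluvtairiraxl/: /u/ is a high vowel immediately before /r/, so it lowers to [o]. /i/ is a high vowel immediately before /r/, so it lowers to [e]. /i/ is a high vowel immediately before /r/, so it lowers to [e]. → [rorbeluvtaereraxl].

omujerorerzu, rottordiluorerorm, pofrernibnedortoi, rorbeluvtaereraxl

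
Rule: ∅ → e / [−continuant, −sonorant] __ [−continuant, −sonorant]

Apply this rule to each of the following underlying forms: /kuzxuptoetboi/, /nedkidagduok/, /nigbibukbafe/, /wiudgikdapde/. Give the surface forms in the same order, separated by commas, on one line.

/kuzxuptoetboi/: /p/ and /t/ form a stop–stop cluster, so [e] is inserted between them. /t/ and /b/ form a stop–stop cluster, so [e] is inserted between them. → [kuzxupetoeteboi].
/nedkidagduok/: /d/ and /k/ form a stop–stop cluster, so [e] is inserted between them. /g/ and /d/ form a stop–stop cluster, so [e] is inserted between them. → [nedekidageduok].
/nigbibukbafe/: /g/ and /b/ form a stop–stop cluster, so [e] is inserted between them. /k/ and /b/ form a stop–stop cluster, so [e] is inserted between them. → [nigebibukebafe].
/wiudgikdapde/: /d/ and /g/ form a stop–stop cluster, so [e] is inserted between them. /k/ and /d/ form a stop–stop cluster, so [e] is inserted between them. /p/ and /d/ form a stop–stop cluster, so [e] is inserted between them. → [wiudegikedapede].

kuzxupetoeteboi, nedekidageduok, nigebibukebafe, wiudegikedapede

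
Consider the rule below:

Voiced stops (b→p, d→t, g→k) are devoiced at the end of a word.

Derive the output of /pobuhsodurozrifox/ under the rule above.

pobuhsodurozrifox

No segment of /pobuhsodurozrifox/ meets the structural description of the rule, so the form surfaces unchanged.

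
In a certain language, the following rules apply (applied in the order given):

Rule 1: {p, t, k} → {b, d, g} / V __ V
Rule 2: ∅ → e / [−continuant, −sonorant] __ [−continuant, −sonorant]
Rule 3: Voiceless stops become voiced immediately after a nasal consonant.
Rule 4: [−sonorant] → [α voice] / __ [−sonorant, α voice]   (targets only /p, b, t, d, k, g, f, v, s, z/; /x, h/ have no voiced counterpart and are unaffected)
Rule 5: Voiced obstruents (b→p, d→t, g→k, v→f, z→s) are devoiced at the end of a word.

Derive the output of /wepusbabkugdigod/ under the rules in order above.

Rule 1 (intervocalic voicing): /p/ is a voiceless stop between vowels /e/ and /u/, so it voices to [b]. /wepusbabkugdigod/ → webusbabkugdigod.
Rule 2 (stop-cluster e-epenthesis): /b/ and /k/ form a stop–stop cluster, so [e] is inserted between them. /g/ and /d/ form a stop–stop cluster, so [e] is inserted between them. /webusbabkugdigod/ → webusbabekugedigod.
Rule 3 (post-nasal voicing): no segment meets the environment; /webusbabekugedigod/ is unchanged.
Rule 4 (regressive voicing assimilation): /s/ precedes the voiced obstruent /b/, so it voices to [z] by assimilation. /webusbabekugedigod/ → webuzbabekugedigod.
Rule 5 (final devoicing): /d/ is a voiced obstruent in word-final position, so it devoices to [t]. /webuzbabekugedigod/ → webuzbabekugedigot.

webuzbabekugedigot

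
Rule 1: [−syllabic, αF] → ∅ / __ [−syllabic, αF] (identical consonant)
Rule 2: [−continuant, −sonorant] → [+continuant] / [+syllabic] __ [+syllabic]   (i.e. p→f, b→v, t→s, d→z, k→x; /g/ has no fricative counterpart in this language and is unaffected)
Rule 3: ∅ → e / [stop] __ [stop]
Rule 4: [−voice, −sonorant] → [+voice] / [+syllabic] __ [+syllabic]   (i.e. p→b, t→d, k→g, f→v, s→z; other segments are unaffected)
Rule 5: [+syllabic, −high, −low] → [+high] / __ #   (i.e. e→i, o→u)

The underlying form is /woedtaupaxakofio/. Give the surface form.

Rule 1 (degemination): no segment meets the environment; /woedtaupaxakofio/ is unchanged.
Rule 2 (intervocalic spirantization): /p/ is a stop between vowels /u/ and /a/, so it spirantizes to the fricative [f]. /k/ is a stop between vowels /a/ and /o/, so it spirantizes to the fricative [x]. /woedtaupaxakofio/ → woedtaufaxaxofio.
Rule 3 (stop-cluster e-epenthesis): /d/ and /t/ form a stop–stop cluster, so [e] is inserted between them. /woedtaufaxaxofio/ → woedetaufaxaxofio.
Rule 4 (intervocalic voicing): /t/ is a voiceless obstruent between vowels /e/ and /a/, so it voices to [d]. /f/ is a voiceless obstruent between vowels /u/ and /a/, so it voices to [v]. /f/ is a voiceless obstruent between vowels /o/ and /i/, so it voices to [v]. /woedetaufaxaxofio/ → woededauvaxaxovio.
Rule 5 (final vowel raising): /o/ is a mid vowel in word-final position, so it raises to [u]. /woededauvaxaxovio/ → woededauvaxaxoviu.

woededauvaxaxoviu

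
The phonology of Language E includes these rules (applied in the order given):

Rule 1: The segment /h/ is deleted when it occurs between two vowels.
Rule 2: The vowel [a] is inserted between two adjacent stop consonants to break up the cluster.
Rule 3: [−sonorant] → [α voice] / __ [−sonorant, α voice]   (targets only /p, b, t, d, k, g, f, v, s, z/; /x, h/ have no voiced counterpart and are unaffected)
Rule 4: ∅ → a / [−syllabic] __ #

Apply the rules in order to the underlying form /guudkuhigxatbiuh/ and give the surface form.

Rule 1 (intervocalic h-deletion): /h/ occurs between vowels /u/ and /i/, so it deletes. /guudkuhigxatbiuh/ → guudkuigxatbiuh.
Rule 2 (stop-cluster a-epenthesis): /d/ and /k/ form a stop–stop cluster, so [a] is inserted between them. /t/ and /b/ form a stop–stop cluster, so [a] is inserted between them. /guudkuigxatbiuh/ → guudakuigxatabiuh.
Rule 3 (regressive voicing assimilation): /g/ precedes the voiceless obstruent /x/, so it devoices to [k] by assimilation. /guudakuigxatabiuh/ → guudakuikxatabiuh.
Rule 4 (final a-epenthesis): the form ends in the consonant /h/, so [a] is inserted word-finally. /guudakuikxatabiuh/ → guudakuikxatabiuha.

guudakuikxatabiuha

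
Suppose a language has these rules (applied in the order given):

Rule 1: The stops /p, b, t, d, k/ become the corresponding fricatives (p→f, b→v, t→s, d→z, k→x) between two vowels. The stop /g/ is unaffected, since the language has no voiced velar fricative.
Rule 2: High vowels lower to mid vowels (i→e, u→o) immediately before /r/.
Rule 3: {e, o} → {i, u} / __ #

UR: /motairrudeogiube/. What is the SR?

mosaerruzeogiuvi

Rule 1 (intervocalic spirantization): /t/ is a stop between vowels /o/ and /a/, so it spirantizes to the fricative [s]. /d/ is a stop between vowels /u/ and /e/, so it spirantizes to the fricative [z]. /b/ is a stop between vowels /u/ and /e/, so it spirantizes to the fricative [v]. /motairrudeogiube/ → mosairruzeogiuve.
Rule 2 (pre-rhotic lowering): /i/ is a high vowel immediately before /r/, so it lowers to [e]. /mosairruzeogiuve/ → mosaerruzeogiuve.
Rule 3 (final vowel raising): /e/ is a mid vowel in word-final position, so it raises to [i]. /mosaerruzeogiuve/ → mosaerruzeogiuvi.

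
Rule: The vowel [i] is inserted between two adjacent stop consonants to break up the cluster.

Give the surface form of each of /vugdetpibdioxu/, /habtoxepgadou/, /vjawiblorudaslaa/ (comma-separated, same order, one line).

/vugdetpibdioxu/: /g/ and /d/ form a stop–stop cluster, so [i] is inserted between them. /t/ and /p/ form a stop–stop cluster, so [i] is inserted between them. /b/ and /d/ form a stop–stop cluster, so [i] is inserted between them. → [vugidetipibidioxu].
/habtoxepgadou/: /b/ and /t/ form a stop–stop cluster, so [i] is inserted between them. /p/ and /g/ form a stop–stop cluster, so [i] is inserted between them. → [habitoxepigadou].
/vjawiblorudaslaa/: the rule's environment is not met; surfaces unchanged as [vjawiblorudaslaa].

vugidetipibidioxu, habitoxepigadou, vjawiblorudaslaa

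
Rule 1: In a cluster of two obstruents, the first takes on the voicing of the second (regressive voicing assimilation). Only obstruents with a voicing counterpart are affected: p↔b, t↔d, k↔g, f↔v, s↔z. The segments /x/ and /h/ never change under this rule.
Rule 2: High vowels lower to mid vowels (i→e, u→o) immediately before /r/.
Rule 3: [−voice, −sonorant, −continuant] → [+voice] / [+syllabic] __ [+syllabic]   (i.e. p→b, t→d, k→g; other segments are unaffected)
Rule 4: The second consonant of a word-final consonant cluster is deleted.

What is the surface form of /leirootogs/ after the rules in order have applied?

leeroodok

Rule 1 (regressive voicing assimilation): /g/ precedes the voiceless obstruent /s/, so it devoices to [k] by assimilation. /leirootogs/ → leirootoks.
Rule 2 (pre-rhotic lowering): /i/ is a high vowel immediately before /r/, so it lowers to [e]. /leirootoks/ → leerootoks.
Rule 3 (intervocalic voicing): /t/ is a voiceless stop between vowels /o/ and /o/, so it voices to [d]. /leerootoks/ → leeroodoks.
Rule 4 (final cluster simplification): /s/ is the second consonant of a word-final cluster /ks/, so it deletes. /leeroodoks/ → leeroodok.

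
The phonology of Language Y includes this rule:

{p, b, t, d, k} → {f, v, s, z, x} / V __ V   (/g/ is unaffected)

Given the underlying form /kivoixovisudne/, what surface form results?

kivoixovisudne

No segment of /kivoixovisudne/ meets the structural description of the rule, so the form surfaces unchanged.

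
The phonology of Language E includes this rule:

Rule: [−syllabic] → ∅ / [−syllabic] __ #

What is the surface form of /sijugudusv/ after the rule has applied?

sijugudus

/v/ is the second consonant of a word-final cluster /sv/, so it deletes.
The other instances of /s/, /j/, /g/, /d/ do not occur in the required environment and remain unchanged.
Surface form: [sijugudus].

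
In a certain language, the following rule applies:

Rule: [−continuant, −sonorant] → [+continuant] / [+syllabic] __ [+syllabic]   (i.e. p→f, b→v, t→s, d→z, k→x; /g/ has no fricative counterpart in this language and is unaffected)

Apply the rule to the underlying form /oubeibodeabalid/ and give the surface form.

ouveivozeavalid

/b/ is a stop between vowels /u/ and /e/, so it spirantizes to the fricative [v].
/b/ is a stop between vowels /i/ and /o/, so it spirantizes to the fricative [v].
/d/ is a stop between vowels /o/ and /e/, so it spirantizes to the fricative [z].
/b/ is a stop between vowels /a/ and /a/, so it spirantizes to the fricative [v].
The other instance of /d/ does not occur in the required environment and remains unchanged.
Surface form: [ouveivozeavalid].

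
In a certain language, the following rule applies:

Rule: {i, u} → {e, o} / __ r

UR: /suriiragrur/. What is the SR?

sorieragror

/u/ is a high vowel immediately before /r/, so it lowers to [o].
/i/ is a high vowel immediately before /r/, so it lowers to [e].
/u/ is a high vowel immediately before /r/, so it lowers to [o].
The other instance of /i/ does not occur in the required environment and remains unchanged.
Surface form: [sorieragror].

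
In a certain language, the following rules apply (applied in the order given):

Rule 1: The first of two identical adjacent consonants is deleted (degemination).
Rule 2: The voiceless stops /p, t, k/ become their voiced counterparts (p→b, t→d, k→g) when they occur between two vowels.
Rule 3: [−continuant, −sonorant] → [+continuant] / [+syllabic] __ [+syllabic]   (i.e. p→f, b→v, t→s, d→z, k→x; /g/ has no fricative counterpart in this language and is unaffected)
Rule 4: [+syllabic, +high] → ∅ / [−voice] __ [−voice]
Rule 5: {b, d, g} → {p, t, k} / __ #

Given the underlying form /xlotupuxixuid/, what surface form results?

xlozuvuxxuit

Rule 1 (degemination): no segment meets the environment; /xlotupuxixuid/ is unchanged.
Rule 2 (intervocalic voicing): /t/ is a voiceless stop between vowels /o/ and /u/, so it voices to [d]. /p/ is a voiceless stop between vowels /u/ and /u/, so it voices to [b]. /xlotupuxixuid/ → xlodubuxixuid.
Rule 3 (intervocalic spirantization): /d/ is a stop between vowels /o/ and /u/, so it spirantizes to the fricative [z]. /b/ is a stop between vowels /u/ and /u/, so it spirantizes to the fricative [v]. /xlodubuxixuid/ → xlozuvuxixuid.
Rule 4 (high vowel syncope): /i/ is a high vowel flanked by voiceless consonants /x/ and /x/, so it deletes. /xlozuvuxixuid/ → xlozuvuxxuid.
Rule 5 (final devoicing): /d/ is a voiced stop in word-final position, so it devoices to [t]. /xlozuvuxxuid/ → xlozuvuxxuit.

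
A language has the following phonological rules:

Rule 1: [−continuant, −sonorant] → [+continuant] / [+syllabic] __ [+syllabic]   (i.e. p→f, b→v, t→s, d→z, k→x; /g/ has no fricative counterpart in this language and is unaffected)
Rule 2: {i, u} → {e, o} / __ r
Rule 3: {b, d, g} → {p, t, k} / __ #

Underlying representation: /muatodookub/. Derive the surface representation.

muasozooxup

Rule 1 (intervocalic spirantization): /t/ is a stop between vowels /a/ and /o/, so it spirantizes to the fricative [s]. /d/ is a stop between vowels /o/ and /o/, so it spirantizes to the fricative [z]. /k/ is a stop between vowels /o/ and /u/, so it spirantizes to the fricative [x]. /muatodookub/ → muasozooxub.
Rule 2 (pre-rhotic lowering): no segment meets the environment; /muasozooxub/ is unchanged.
Rule 3 (final devoicing): /b/ is a voiced stop in word-final position, so it devoices to [p]. /muasozooxub/ → muasozooxup.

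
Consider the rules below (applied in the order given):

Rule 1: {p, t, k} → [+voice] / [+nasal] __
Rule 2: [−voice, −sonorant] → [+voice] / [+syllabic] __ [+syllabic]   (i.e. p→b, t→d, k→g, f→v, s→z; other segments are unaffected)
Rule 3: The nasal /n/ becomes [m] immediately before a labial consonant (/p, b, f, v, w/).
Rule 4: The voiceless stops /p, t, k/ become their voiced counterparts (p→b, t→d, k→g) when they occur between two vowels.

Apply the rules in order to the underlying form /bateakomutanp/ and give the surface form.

badeagomudamb

Rule 1 (post-nasal voicing): /p/ is a voiceless stop immediately after the nasal /n/, so it voices to [b]. /bateakomutanp/ → bateakomutanb.
Rule 2 (intervocalic voicing): /t/ is a voiceless obstruent between vowels /a/ and /e/, so it voices to [d]. /k/ is a voiceless obstruent between vowels /a/ and /o/, so it voices to [g]. /t/ is a voiceless obstruent between vowels /u/ and /a/, so it voices to [d]. /bateakomutanb/ → badeagomudanb.
Rule 3 (nasal place assimilation): /n/ precedes the labial consonant /b/, so it assimilates in place to [m]. /badeagomudanb/ → badeagomudamb.
Rule 4 (intervocalic voicing): no segment meets the environment; /badeagomudamb/ is unchanged.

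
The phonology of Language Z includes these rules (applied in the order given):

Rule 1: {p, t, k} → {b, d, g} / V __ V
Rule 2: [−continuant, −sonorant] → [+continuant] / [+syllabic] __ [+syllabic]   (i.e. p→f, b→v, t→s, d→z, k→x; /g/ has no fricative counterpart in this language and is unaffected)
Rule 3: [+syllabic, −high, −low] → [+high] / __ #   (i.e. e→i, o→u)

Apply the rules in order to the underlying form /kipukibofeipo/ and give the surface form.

kivugivofeivu

Rule 1 (intervocalic voicing): /p/ is a voiceless stop between vowels /i/ and /u/, so it voices to [b]. /k/ is a voiceless stop between vowels /u/ and /i/, so it voices to [g]. /p/ is a voiceless stop between vowels /i/ and /o/, so it voices to [b]. /kipukibofeipo/ → kibugibofeibo.
Rule 2 (intervocalic spirantization): /b/ is a stop between vowels /i/ and /u/, so it spirantizes to the fricative [v]. /b/ is a stop between vowels /i/ and /o/, so it spirantizes to the fricative [v]. /b/ is a stop between vowels /i/ and /o/, so it spirantizes to the fricative [v]. /kibugibofeibo/ → kivugivofeivo.
Rule 3 (final vowel raising): /o/ is a mid vowel in word-final position, so it raises to [u]. /kivugivofeivo/ → kivugivofeivu.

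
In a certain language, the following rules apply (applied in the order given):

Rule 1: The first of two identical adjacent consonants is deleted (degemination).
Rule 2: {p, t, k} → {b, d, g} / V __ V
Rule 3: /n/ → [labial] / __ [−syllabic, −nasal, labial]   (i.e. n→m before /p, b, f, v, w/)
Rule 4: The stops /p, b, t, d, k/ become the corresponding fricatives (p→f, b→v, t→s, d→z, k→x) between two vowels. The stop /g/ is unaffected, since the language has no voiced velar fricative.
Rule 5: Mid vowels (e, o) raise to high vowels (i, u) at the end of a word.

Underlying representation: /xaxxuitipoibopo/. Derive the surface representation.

xaxuizivoivovu

Rule 1 (degemination): /xx/ is a geminate; the first /x/ deletes. /xaxxuitipoibopo/ → xaxuitipoibopo.
Rule 2 (intervocalic voicing): /t/ is a voiceless stop between vowels /i/ and /i/, so it voices to [d]. /p/ is a voiceless stop between vowels /i/ and /o/, so it voices to [b]. /p/ is a voiceless stop between vowels /o/ and /o/, so it voices to [b]. /xaxuitipoibopo/ → xaxuidiboibobo.
Rule 3 (nasal place assimilation): no segment meets the environment; /xaxuidiboibobo/ is unchanged.
Rule 4 (intervocalic spirantization): /d/ is a stop between vowels /i/ and /i/, so it spirantizes to the fricative [z]. /b/ is a stop between vowels /i/ and /o/, so it spirantizes to the fricative [v]. /b/ is a stop between vowels /i/ and /o/, so it spirantizes to the fricative [v]. /b/ is a stop between vowels /o/ and /o/, so it spirantizes to the fricative [v]. /xaxuidiboibobo/ → xaxuizivoivovo.
Rule 5 (final vowel raising): /o/ is a mid vowel in word-final position, so it raises to [u]. /xaxuizivoivovo/ → xaxuizivoivovu.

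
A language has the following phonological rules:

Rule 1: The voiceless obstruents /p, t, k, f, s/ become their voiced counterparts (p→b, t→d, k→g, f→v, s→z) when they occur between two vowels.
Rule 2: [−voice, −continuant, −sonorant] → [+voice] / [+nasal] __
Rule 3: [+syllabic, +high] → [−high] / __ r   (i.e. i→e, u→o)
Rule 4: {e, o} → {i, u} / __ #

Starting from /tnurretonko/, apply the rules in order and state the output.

tnorredongu

Rule 1 (intervocalic voicing): /t/ is a voiceless obstruent between vowels /e/ and /o/, so it voices to [d]. /tnurretonko/ → tnurredonko.
Rule 2 (post-nasal voicing): /k/ is a voiceless stop immediately after the nasal /n/, so it voices to [g]. /tnurredonko/ → tnurredongo.
Rule 3 (pre-rhotic lowering): /u/ is a high vowel immediately before /r/, so it lowers to [o]. /tnurredongo/ → tnorredongo.
Rule 4 (final vowel raising): /o/ is a mid vowel in word-final position, so it raises to [u]. /tnorredongo/ → tnorredongu.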